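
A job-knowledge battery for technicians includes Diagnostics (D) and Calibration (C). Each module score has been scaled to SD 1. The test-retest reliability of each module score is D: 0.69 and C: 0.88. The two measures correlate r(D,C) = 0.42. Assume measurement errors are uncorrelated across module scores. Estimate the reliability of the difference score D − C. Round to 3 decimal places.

Var(D−C) = 1 + 1 − 2·0.42 = 2 − 0.84 = 1.16.
With uncorrelated errors the cross-covariances are all true-score covariance, so they carry over unchanged; only the diagonal terms shrink to ρᵢσᵢ².
True-score variance = [0.69 + 0.88] − 0.84 = 1.57 − 0.84 = 0.73.
Reliability = 0.73 / 1.16 = 0.629.

0.629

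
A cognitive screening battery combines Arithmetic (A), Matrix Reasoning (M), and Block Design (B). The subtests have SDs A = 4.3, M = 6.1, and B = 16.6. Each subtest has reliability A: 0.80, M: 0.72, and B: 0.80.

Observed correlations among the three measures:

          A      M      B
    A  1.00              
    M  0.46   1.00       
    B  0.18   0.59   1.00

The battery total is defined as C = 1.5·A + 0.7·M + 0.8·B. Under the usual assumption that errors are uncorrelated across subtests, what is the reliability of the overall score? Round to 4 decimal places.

0.8645

Var(C) = 1.5²·4.3² + 0.7²·6.1² + 0.8²·16.6² + 2·[1.05·4.3·6.1·0.46 + 1.2·4.3·16.6·0.18 + 0.56·6.1·16.6·0.59] = 236.194 + 123.087 = 359.281.
With uncorrelated errors the cross-covariances are all true-score covariance, so they carry over unchanged; only the diagonal terms shrink to ρᵢσᵢ².
True-score variance = [1.5²·4.3²·0.80 + 0.7²·6.1²·0.72 + 0.8²·16.6²·0.80] + 123.087 = 187.496 + 123.087 = 310.583.
Reliability = 310.583 / 359.281 = 0.8645.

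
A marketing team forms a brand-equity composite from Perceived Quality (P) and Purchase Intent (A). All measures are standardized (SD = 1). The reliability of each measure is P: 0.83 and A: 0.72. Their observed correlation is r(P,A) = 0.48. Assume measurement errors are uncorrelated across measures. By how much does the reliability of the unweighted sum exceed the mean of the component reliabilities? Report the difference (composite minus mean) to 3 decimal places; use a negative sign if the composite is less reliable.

0.073

Var(sum) = 2 + 0.96 = 2.96; true-score variance = 1.55 + 0.96 = 2.51; composite reliability = 0.8480.
Mean component reliability = 0.7750.
Difference = 0.8480 − 0.7750 = 0.073.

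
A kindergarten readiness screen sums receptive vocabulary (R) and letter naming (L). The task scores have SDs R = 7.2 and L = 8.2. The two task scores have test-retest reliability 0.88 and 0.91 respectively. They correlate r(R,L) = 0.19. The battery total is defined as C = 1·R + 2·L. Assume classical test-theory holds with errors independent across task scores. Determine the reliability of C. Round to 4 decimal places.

Var(C) = 7.2² + 2²·8.2² + 2·[2·7.2·8.2·0.19] = 320.8 + 44.8704 = 365.67.
Under uncorrelated errors the observed covariances equal the true-score covariances, so only the own-variance terms attenuate.
True-score variance = [7.2²·0.88 + 2²·8.2²·0.91] + 44.8704 = 290.373 + 44.8704 = 335.243.
Reliability = 335.243 / 365.67 = 0.9168.

0.9168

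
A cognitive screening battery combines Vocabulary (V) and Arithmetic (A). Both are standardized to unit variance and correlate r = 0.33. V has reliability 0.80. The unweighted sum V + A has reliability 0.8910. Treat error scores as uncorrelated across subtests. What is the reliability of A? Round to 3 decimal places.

Var(V+A) = 2 + 2·0.33 = 2.660.
True-score variance = ρ_V + ρ_A + 2·0.33, so 0.8910 = (0.80 + ρ_A + 0.66) / 2.660.
ρ_A = 0.8910·2.660 − 0.80 − 0.66 = 0.910.

0.910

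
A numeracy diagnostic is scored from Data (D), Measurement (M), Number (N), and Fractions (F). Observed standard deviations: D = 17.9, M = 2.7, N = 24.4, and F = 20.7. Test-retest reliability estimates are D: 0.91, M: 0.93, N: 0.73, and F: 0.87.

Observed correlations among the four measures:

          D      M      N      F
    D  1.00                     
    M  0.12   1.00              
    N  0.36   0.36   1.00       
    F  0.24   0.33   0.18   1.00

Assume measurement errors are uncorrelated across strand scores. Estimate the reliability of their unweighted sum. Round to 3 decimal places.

Var(D+M+N+F) = 17.9² + 2.7² + 24.4² + 20.7² + 2·[17.9·2.7·0.12 + 17.9·24.4·0.36 + 17.9·20.7·0.24 + 2.7·24.4·0.36 + 2.7·20.7·0.33 + 24.4·20.7·0.18] = 1351.55 + 770.071 = 2121.62.
With uncorrelated errors the cross-covariances are all true-score covariance, so they carry over unchanged; only the diagonal terms shrink to ρᵢσᵢ².
True-score variance = [17.9²·0.91 + 2.7²·0.93 + 24.4²·0.73 + 20.7²·0.87] + 770.071 = 1105.75 + 770.071 = 1875.82.
Reliability = 1875.82 / 2121.62 = 0.884.

0.884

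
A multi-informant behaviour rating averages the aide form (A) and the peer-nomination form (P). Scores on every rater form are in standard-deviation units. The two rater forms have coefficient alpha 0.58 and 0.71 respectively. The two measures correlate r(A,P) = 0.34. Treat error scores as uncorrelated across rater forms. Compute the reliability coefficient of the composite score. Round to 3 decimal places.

Var(A+P) = 2 + 2·[0.34] = 2 + 0.68 = 2.68.
With uncorrelated errors the cross-covariances are all true-score covariance, so they carry over unchanged; only the diagonal terms shrink to ρᵢσᵢ².
True-score variance = [0.58 + 0.71] + 0.68 = 1.29 + 0.68 = 1.97.
Reliability = 1.97 / 2.68 = 0.735.

0.735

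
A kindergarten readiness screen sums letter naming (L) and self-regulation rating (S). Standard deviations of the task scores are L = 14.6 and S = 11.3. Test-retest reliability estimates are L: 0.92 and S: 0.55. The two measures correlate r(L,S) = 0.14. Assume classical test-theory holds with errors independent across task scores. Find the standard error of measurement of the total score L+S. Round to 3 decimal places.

Var(total) = 340.85 + 46.1944 = 387.044.
True-score variance = 266.337 + 46.1944 = 312.531, so reliability = 0.8075.
Error variance = 387.044 − 312.531 = 74.5133; SEM = √74.5133 = 8.632.

8.632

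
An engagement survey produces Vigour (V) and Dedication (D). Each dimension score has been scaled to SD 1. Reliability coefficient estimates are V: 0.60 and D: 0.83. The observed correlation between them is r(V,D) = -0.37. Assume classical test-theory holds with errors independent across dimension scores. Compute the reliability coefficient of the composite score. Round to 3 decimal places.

Var(V+D) = 2 + 2·[(-0.37)] = 2 − 0.74 = 1.26.
With uncorrelated errors the cross-covariances are all true-score covariance, so they carry over unchanged; only the diagonal terms shrink to ρᵢσᵢ².
True-score variance = [0.60 + 0.83] − 0.74 = 1.43 − 0.74 = 0.69.
Reliability = 0.69 / 1.26 = 0.548.

0.548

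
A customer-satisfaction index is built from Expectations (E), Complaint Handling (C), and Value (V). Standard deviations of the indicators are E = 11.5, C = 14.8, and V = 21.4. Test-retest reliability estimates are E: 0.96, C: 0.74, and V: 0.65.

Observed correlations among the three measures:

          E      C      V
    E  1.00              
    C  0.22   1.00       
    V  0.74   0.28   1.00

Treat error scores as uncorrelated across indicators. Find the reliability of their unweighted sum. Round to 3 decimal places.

Var(E+C+V) = 11.5² + 14.8² + 21.4² + 2·[11.5·14.8·0.22 + 11.5·21.4·0.74 + 14.8·21.4·0.28] = 809.25 + 616.479 = 1425.73.
Because errors are independent across components, Cov(Tᵢ,Tⱼ) = Cov(Xᵢ,Xⱼ); the off-diagonal part of the true-score variance is the same as above.
True-score variance = [11.5²·0.96 + 14.8²·0.74 + 21.4²·0.65] + 616.479 = 586.724 + 616.479 = 1203.2.
Reliability = 1203.2 / 1425.73 = 0.844.

0.844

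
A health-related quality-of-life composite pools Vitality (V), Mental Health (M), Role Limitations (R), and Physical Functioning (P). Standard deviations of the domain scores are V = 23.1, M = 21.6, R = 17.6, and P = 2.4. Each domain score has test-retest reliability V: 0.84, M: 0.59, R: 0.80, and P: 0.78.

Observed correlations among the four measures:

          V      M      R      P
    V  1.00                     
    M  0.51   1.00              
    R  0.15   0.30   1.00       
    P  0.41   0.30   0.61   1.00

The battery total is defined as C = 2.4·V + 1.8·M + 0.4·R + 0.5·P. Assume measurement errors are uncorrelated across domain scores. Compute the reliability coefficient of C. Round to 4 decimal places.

0.8444

Var(C) = 2.4²·23.1² + 1.8²·21.6² + 0.4²·17.6² + 0.5²·2.4² + 2·[4.32·23.1·21.6·0.51 + 0.96·23.1·17.6·0.15 + 1.2·23.1·2.4·0.41 + 0.72·21.6·17.6·0.30 + 0.9·21.6·2.4·0.30 + 0.2·17.6·2.4·0.61] = 4636.25 + 2572.79 = 7209.04.
Because errors are independent across components, Cov(Tᵢ,Tⱼ) = Cov(Xᵢ,Xⱼ); the off-diagonal part of the true-score variance is the same as above.
True-score variance = [2.4²·23.1²·0.84 + 1.8²·21.6²·0.59 + 0.4²·17.6²·0.80 + 0.5²·2.4²·0.78] + 2572.79 = 3514.47 + 2572.79 = 6087.26.
Reliability = 6087.26 / 7209.04 = 0.8444.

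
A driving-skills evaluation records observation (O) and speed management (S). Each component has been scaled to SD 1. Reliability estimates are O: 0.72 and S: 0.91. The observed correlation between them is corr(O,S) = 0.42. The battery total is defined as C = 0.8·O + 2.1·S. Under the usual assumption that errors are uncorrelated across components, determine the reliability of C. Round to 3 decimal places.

Var(C) = 0.8² + 2.1² + 2·[1.68·0.42] = 5.05 + 1.4112 = 6.4612.
Under uncorrelated errors the observed covariances equal the true-score covariances, so only the own-variance terms attenuate.
True-score variance = [0.8²·0.72 + 2.1²·0.91] + 1.4112 = 4.4739 + 1.4112 = 5.8851.
Reliability = 5.8851 / 6.4612 = 0.911.

0.911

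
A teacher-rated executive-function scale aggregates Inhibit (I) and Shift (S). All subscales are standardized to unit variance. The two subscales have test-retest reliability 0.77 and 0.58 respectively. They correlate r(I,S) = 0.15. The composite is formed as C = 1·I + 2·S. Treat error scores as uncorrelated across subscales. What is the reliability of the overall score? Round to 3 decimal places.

0.659

Var(C) = 1 + 2² + 2·[2·0.15] = 5 + 0.6 = 5.6.
Because errors are independent across components, Cov(Tᵢ,Tⱼ) = Cov(Xᵢ,Xⱼ); the off-diagonal part of the true-score variance is the same as above.
True-score variance = [0.77 + 2²·0.58] + 0.6 = 3.09 + 0.6 = 3.69.
Reliability = 3.69 / 5.6 = 0.659.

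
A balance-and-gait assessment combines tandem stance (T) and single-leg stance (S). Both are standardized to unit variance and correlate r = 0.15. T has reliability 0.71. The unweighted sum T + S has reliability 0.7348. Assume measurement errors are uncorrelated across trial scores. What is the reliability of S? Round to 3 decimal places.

0.680

Var(T+S) = 2 + 2·0.15 = 2.300.
True-score variance = ρ_T + ρ_S + 2·0.15, so 0.7348 = (0.71 + ρ_S + 0.30) / 2.300.
ρ_S = 0.7348·2.300 − 0.71 − 0.30 = 0.680.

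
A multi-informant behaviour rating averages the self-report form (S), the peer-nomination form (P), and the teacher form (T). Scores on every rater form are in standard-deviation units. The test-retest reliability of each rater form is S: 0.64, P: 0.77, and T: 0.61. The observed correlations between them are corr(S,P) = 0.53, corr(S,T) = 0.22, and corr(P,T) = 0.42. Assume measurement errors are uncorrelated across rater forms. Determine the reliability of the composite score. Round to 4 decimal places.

0.8165

Var(S+P+T) = 3 + 2·[0.53 + 0.22 + 0.42] = 3 + 2.34 = 5.34.
Under uncorrelated errors the observed covariances equal the true-score covariances, so only the own-variance terms attenuate.
True-score variance = [0.64 + 0.77 + 0.61] + 2.34 = 2.02 + 2.34 = 4.36.
Reliability = 4.36 / 5.34 = 0.8165.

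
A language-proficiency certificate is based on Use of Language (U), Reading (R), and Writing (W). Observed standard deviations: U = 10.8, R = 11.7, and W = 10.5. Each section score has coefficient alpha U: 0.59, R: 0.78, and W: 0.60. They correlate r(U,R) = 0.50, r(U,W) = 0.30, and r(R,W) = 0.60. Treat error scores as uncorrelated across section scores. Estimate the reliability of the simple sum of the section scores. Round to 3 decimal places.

Var(U+R+W) = 10.8² + 11.7² + 10.5² + 2·[10.8·11.7·0.50 + 10.8·10.5·0.30 + 11.7·10.5·0.60] = 363.78 + 341.82 = 705.6.
Under uncorrelated errors the observed covariances equal the true-score covariances, so only the own-variance terms attenuate.
True-score variance = [10.8²·0.59 + 11.7²·0.78 + 10.5²·0.60] + 341.82 = 241.742 + 341.82 = 583.562.
Reliability = 583.562 / 705.6 = 0.827.

0.827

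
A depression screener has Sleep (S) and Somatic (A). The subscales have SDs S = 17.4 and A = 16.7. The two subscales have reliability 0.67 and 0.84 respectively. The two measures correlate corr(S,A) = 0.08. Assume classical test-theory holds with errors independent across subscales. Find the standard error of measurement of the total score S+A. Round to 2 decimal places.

12.02

Var(total) = 581.65 + 46.4928 = 628.143.
True-score variance = 437.117 + 46.4928 = 483.61, so reliability = 0.7699.
Error variance = 628.143 − 483.61 = 144.533; SEM = √144.533 = 12.02.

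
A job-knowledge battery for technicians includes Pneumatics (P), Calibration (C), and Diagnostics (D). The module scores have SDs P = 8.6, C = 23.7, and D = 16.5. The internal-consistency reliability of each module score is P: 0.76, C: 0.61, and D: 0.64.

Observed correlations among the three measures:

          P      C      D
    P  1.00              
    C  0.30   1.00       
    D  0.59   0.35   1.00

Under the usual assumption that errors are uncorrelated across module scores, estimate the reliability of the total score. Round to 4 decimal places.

0.7724

Var(P+C+D) = 8.6² + 23.7² + 16.5² + 2·[8.6·23.7·0.30 + 8.6·16.5·0.59 + 23.7·16.5·0.35] = 907.9 + 563.469 = 1471.37.
Under uncorrelated errors the observed covariances equal the true-score covariances, so only the own-variance terms attenuate.
True-score variance = [8.6²·0.76 + 23.7²·0.61 + 16.5²·0.64] + 563.469 = 573.08 + 563.469 = 1136.55.
Reliability = 1136.55 / 1471.37 = 0.7724.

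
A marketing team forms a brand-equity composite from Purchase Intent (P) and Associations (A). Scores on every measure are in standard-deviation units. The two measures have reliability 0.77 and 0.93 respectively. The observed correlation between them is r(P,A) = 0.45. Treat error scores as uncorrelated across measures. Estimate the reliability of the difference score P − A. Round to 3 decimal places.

Var(P−A) = 1 + 1 − 2·0.45 = 2 − 0.9 = 1.1.
Because errors are independent across components, Cov(Tᵢ,Tⱼ) = Cov(Xᵢ,Xⱼ); the off-diagonal part of the true-score variance is the same as above.
True-score variance = [0.77 + 0.93] − 0.9 = 1.7 − 0.9 = 0.8.
Reliability = 0.8 / 1.1 = 0.727.

0.727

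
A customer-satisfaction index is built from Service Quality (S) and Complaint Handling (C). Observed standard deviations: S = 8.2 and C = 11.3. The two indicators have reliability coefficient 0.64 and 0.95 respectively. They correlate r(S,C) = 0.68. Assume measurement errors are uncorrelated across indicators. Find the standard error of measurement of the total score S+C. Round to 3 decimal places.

5.531

Var(total) = 194.93 + 126.018 = 320.948.
True-score variance = 164.339 + 126.018 = 290.357, so reliability = 0.9047.
Error variance = 320.948 − 290.357 = 30.5909; SEM = √30.5909 = 5.531.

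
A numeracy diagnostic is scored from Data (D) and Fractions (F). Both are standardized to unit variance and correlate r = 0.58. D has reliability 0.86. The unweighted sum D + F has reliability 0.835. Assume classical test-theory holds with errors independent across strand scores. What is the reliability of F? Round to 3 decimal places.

0.619

Var(D+F) = 2 + 2·0.58 = 3.160.
True-score variance = ρ_D + ρ_F + 2·0.58, so 0.835 = (0.86 + ρ_F + 1.16) / 3.160.
ρ_F = 0.835·3.160 − 0.86 − 1.16 = 0.619.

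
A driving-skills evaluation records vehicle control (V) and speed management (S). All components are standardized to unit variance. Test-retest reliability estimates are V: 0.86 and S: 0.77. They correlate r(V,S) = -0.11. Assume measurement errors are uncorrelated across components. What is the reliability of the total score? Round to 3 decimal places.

Var(V+S) = 2 + 2·[(-0.11)] = 2 − 0.22 = 1.78.
Under uncorrelated errors the observed covariances equal the true-score covariances, so only the own-variance terms attenuate.
True-score variance = [0.86 + 0.77] − 0.22 = 1.63 − 0.22 = 1.41.
Reliability = 1.41 / 1.78 = 0.792.

0.792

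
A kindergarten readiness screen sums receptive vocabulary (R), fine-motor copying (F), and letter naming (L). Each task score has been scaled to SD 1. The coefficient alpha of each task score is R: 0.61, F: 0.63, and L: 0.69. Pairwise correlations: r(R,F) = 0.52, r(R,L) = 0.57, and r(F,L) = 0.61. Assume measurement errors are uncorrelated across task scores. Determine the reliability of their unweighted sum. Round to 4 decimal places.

Var(R+F+L) = 3 + 2·[0.52 + 0.57 + 0.61] = 3 + 3.4 = 6.4.
With uncorrelated errors the cross-covariances are all true-score covariance, so they carry over unchanged; only the diagonal terms shrink to ρᵢσᵢ².
True-score variance = [0.61 + 0.63 + 0.69] + 3.4 = 1.93 + 3.4 = 5.33.
Reliability = 5.33 / 6.4 = 0.8328.

0.8328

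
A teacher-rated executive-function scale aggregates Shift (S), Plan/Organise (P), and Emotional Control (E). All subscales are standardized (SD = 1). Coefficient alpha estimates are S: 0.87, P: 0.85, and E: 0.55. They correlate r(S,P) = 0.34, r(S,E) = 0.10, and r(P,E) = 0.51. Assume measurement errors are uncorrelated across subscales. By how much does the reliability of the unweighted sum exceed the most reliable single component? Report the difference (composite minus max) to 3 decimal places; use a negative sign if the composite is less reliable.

-0.019

Var(sum) = 3 + 1.9 = 4.9; true-score variance = 2.27 + 1.9 = 4.17; composite reliability = 0.8510.
Max component reliability = 0.8700.
Difference = 0.8510 − 0.8700 = -0.019.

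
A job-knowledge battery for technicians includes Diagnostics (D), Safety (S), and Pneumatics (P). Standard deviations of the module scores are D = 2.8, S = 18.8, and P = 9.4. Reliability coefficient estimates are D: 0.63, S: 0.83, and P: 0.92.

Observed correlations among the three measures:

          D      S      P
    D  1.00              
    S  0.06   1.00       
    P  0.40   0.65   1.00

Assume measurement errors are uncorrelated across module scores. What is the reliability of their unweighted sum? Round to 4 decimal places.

0.9009

Var(D+S+P) = 2.8² + 18.8² + 9.4² + 2·[2.8·18.8·0.06 + 2.8·9.4·0.40 + 18.8·9.4·0.65] = 449.64 + 257.109 = 706.749.
With uncorrelated errors the cross-covariances are all true-score covariance, so they carry over unchanged; only the diagonal terms shrink to ρᵢσᵢ².
True-score variance = [2.8²·0.63 + 18.8²·0.83 + 9.4²·0.92] + 257.109 = 379.586 + 257.109 = 636.694.
Reliability = 636.694 / 706.749 = 0.9009.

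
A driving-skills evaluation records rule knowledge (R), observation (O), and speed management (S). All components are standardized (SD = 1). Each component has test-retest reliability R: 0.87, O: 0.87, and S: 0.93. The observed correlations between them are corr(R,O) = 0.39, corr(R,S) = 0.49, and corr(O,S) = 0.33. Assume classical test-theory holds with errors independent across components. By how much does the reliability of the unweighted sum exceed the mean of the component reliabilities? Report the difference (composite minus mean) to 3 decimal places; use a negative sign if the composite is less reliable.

0.049

Var(sum) = 3 + 2.42 = 5.42; true-score variance = 2.67 + 2.42 = 5.09; composite reliability = 0.9391.
Mean component reliability = 0.8900.
Difference = 0.9391 − 0.8900 = 0.049.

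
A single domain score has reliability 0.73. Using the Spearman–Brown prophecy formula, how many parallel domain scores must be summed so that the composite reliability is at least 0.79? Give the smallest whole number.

2

k ≥ ρ*(1−ρ₁)/(ρ₁(1−ρ*)) = 0.79·0.27 / (0.73·0.21) = 1.391.
Smallest integer k = 2.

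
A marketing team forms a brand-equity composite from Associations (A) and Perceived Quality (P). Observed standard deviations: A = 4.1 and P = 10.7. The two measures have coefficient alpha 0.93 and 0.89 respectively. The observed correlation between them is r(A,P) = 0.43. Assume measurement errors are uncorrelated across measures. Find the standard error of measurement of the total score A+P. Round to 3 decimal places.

Var(total) = 131.3 + 37.7282 = 169.028.
True-score variance = 117.529 + 37.7282 = 155.258, so reliability = 0.9185.
Error variance = 169.028 − 155.258 = 13.7706; SEM = √13.7706 = 3.711.

3.711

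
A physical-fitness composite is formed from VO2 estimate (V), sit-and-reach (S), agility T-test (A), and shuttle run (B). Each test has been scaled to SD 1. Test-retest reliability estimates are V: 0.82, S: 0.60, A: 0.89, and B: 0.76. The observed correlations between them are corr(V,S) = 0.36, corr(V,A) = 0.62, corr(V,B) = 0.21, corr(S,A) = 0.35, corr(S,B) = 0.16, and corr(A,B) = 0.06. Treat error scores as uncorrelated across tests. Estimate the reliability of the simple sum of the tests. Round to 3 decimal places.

Var(V+S+A+B) = 4 + 2·[0.36 + 0.62 + 0.21 + 0.35 + 0.16 + 0.06] = 4 + 3.52 = 7.52.
Because errors are independent across components, Cov(Tᵢ,Tⱼ) = Cov(Xᵢ,Xⱼ); the off-diagonal part of the true-score variance is the same as above.
True-score variance = [0.82 + 0.60 + 0.89 + 0.76] + 3.52 = 3.07 + 3.52 = 6.59.
Reliability = 6.59 / 7.52 = 0.876.

0.876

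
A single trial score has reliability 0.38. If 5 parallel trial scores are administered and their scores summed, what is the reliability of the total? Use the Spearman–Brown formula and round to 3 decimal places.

0.754

ρ_k = kρ / (1 + (k−1)ρ) = 5·0.38 / (1 + 4·0.38) = 1.900 / 2.520 = 0.754.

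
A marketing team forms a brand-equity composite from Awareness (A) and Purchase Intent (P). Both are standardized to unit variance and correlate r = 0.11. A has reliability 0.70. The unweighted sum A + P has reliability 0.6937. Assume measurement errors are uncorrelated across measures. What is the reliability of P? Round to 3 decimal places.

Var(A+P) = 2 + 2·0.11 = 2.220.
True-score variance = ρ_A + ρ_P + 2·0.11, so 0.6937 = (0.70 + ρ_P + 0.22) / 2.220.
ρ_P = 0.6937·2.220 − 0.70 − 0.22 = 0.620.

0.620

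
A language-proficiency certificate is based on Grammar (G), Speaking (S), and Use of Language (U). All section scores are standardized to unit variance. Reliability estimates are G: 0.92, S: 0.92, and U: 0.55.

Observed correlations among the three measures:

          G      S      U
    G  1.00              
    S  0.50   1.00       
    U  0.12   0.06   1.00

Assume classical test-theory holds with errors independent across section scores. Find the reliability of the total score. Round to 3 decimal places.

0.860

Var(G+S+U) = 3 + 2·[0.50 + 0.12 + 0.06] = 3 + 1.36 = 4.36.
With uncorrelated errors the cross-covariances are all true-score covariance, so they carry over unchanged; only the diagonal terms shrink to ρᵢσᵢ².
True-score variance = [0.92 + 0.92 + 0.55] + 1.36 = 2.39 + 1.36 = 3.75.
Reliability = 3.75 / 4.36 = 0.860.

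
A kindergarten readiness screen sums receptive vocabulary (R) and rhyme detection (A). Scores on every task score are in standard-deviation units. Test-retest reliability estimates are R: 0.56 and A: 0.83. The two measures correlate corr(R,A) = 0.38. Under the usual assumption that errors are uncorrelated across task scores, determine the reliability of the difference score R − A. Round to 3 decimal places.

Var(R−A) = 1 + 1 − 2·0.38 = 2 − 0.76 = 1.24.
With uncorrelated errors the cross-covariances are all true-score covariance, so they carry over unchanged; only the diagonal terms shrink to ρᵢσᵢ².
True-score variance = [0.56 + 0.83] − 0.76 = 1.39 − 0.76 = 0.63.
Reliability = 0.63 / 1.24 = 0.508.

0.508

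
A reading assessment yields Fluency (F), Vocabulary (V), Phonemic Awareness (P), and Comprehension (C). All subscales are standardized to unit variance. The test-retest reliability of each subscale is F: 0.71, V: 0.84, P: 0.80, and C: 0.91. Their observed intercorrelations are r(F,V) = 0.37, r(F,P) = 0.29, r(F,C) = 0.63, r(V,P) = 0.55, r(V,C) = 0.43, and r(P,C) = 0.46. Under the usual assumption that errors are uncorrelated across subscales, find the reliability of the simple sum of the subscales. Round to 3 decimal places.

Var(F+V+P+C) = 4 + 2·[0.37 + 0.29 + 0.63 + 0.55 + 0.43 + 0.46] = 4 + 5.46 = 9.46.
Because errors are independent across components, Cov(Tᵢ,Tⱼ) = Cov(Xᵢ,Xⱼ); the off-diagonal part of the true-score variance is the same as above.
True-score variance = [0.71 + 0.84 + 0.80 + 0.91] + 5.46 = 3.26 + 5.46 = 8.72.
Reliability = 8.72 / 9.46 = 0.922.

0.922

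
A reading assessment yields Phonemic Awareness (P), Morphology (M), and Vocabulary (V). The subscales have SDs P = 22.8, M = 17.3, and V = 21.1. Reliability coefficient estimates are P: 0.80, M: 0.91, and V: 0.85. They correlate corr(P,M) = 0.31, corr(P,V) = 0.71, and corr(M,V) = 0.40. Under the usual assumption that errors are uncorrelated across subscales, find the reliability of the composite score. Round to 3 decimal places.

0.920

Var(P+M+V) = 22.8² + 17.3² + 21.1² + 2·[22.8·17.3·0.31 + 22.8·21.1·0.71 + 17.3·21.1·0.40] = 1264.34 + 1219.71 = 2484.05.
Under uncorrelated errors the observed covariances equal the true-score covariances, so only the own-variance terms attenuate.
True-score variance = [22.8²·0.80 + 17.3²·0.91 + 21.1²·0.85] + 1219.71 = 1066.65 + 1219.71 = 2286.36.
Reliability = 2286.36 / 2484.05 = 0.920.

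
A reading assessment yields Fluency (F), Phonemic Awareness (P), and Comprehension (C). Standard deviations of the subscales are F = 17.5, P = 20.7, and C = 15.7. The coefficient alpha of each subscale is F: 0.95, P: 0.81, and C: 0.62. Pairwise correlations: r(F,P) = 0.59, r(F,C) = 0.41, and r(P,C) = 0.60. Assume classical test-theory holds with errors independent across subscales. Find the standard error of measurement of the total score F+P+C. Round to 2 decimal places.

13.80

Var(total) = 981.23 + 1042.74 = 2023.97.
True-score variance = 790.838 + 1042.74 = 1833.58, so reliability = 0.9059.
Error variance = 2023.97 − 1833.58 = 190.392; SEM = √190.392 = 13.80.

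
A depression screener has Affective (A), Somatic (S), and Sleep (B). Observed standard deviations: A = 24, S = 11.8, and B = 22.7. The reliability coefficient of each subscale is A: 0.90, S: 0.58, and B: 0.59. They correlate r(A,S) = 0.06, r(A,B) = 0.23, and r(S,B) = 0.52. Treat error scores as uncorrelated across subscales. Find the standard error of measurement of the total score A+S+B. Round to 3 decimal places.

18.093

Var(total) = 1230.53 + 563.166 = 1793.7.
True-score variance = 903.18 + 563.166 = 1466.35, so reliability = 0.8175.
Error variance = 1793.7 − 1466.35 = 327.35; SEM = √327.35 = 18.093.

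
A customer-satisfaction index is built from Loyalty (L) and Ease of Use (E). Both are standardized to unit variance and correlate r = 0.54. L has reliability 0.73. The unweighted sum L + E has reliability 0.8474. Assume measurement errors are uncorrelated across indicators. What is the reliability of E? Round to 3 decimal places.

Var(L+E) = 2 + 2·0.54 = 3.080.
True-score variance = ρ_L + ρ_E + 2·0.54, so 0.8474 = (0.73 + ρ_E + 1.08) / 3.080.
ρ_E = 0.8474·3.080 − 0.73 − 1.08 = 0.800.

0.800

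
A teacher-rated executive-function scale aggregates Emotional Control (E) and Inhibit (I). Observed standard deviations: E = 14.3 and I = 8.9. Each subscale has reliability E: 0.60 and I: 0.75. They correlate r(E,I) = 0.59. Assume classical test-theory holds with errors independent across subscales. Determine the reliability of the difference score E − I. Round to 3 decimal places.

0.239

Var(E−I) = 14.3² + 8.9² − 2·14.3·8.9·0.59 = 283.7 − 150.179 = 133.521.
With uncorrelated errors the cross-covariances are all true-score covariance, so they carry over unchanged; only the diagonal terms shrink to ρᵢσᵢ².
True-score variance = [14.3²·0.60 + 8.9²·0.75] − 150.179 = 182.102 − 150.179 = 31.9229.
Reliability = 31.9229 / 133.521 = 0.239.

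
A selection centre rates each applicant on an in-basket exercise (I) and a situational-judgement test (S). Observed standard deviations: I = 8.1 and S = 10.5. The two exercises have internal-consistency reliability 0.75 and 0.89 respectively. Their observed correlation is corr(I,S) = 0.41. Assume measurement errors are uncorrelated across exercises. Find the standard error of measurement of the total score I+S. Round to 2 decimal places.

Var(total) = 175.86 + 69.741 = 245.601.
True-score variance = 147.33 + 69.741 = 217.071, so reliability = 0.8838.
Error variance = 245.601 − 217.071 = 28.53; SEM = √28.53 = 5.34.

5.34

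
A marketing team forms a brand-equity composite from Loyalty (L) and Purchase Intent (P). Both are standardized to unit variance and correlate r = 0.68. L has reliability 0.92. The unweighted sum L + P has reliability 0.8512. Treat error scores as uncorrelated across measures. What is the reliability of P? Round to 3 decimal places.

0.580

Var(L+P) = 2 + 2·0.68 = 3.360.
True-score variance = ρ_L + ρ_P + 2·0.68, so 0.8512 = (0.92 + ρ_P + 1.36) / 3.360.
ρ_P = 0.8512·3.360 − 0.92 − 1.36 = 0.580.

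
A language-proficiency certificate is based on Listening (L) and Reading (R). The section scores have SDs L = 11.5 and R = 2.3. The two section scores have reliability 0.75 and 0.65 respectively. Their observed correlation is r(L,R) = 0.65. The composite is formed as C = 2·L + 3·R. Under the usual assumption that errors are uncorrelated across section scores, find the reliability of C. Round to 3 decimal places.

Var(C) = 2²·11.5² + 3²·2.3² + 2·[6·11.5·2.3·0.65] = 576.61 + 206.31 = 782.92.
Under uncorrelated errors the observed covariances equal the true-score covariances, so only the own-variance terms attenuate.
True-score variance = [2²·11.5²·0.75 + 3²·2.3²·0.65] + 206.31 = 427.697 + 206.31 = 634.006.
Reliability = 634.006 / 782.92 = 0.810.

0.810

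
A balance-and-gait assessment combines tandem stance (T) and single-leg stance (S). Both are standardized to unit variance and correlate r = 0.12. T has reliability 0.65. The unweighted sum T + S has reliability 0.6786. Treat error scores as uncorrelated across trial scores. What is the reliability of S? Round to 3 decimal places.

Var(T+S) = 2 + 2·0.12 = 2.240.
True-score variance = ρ_T + ρ_S + 2·0.12, so 0.6786 = (0.65 + ρ_S + 0.24) / 2.240.
ρ_S = 0.6786·2.240 − 0.65 − 0.24 = 0.630.

0.630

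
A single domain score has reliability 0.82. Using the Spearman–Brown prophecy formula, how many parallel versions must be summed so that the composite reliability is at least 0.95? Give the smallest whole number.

k ≥ ρ*(1−ρ₁)/(ρ₁(1−ρ*)) = 0.95·0.18 / (0.82·0.05) = 4.171.
Smallest integer k = 5.

5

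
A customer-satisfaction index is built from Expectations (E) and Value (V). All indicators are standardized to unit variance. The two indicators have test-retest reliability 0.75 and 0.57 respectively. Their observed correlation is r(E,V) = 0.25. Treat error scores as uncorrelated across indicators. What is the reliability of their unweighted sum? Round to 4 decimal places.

0.7280

Var(E+V) = 2 + 2·[0.25] = 2 + 0.5 = 2.5.
Under uncorrelated errors the observed covariances equal the true-score covariances, so only the own-variance terms attenuate.
True-score variance = [0.75 + 0.57] + 0.5 = 1.32 + 0.5 = 1.82.
Reliability = 1.82 / 2.5 = 0.7280.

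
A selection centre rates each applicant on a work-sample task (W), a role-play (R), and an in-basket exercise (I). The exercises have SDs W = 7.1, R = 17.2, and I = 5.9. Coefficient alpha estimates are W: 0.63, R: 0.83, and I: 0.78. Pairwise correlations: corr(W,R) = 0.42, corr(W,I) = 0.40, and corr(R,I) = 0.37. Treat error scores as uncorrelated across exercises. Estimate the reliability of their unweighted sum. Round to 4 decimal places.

Var(W+R+I) = 7.1² + 17.2² + 5.9² + 2·[7.1·17.2·0.42 + 7.1·5.9·0.40 + 17.2·5.9·0.37] = 381.06 + 211.188 = 592.248.
Under uncorrelated errors the observed covariances equal the true-score covariances, so only the own-variance terms attenuate.
True-score variance = [7.1²·0.63 + 17.2²·0.83 + 5.9²·0.78] + 211.188 = 304.457 + 211.188 = 515.645.
Reliability = 515.645 / 592.248 = 0.8707.

0.8707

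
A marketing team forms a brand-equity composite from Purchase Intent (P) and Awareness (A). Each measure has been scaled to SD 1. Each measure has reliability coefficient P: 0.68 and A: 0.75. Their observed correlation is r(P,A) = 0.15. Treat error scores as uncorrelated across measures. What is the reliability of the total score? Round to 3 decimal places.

Var(P+A) = 2 + 2·[0.15] = 2 + 0.3 = 2.3.
Under uncorrelated errors the observed covariances equal the true-score covariances, so only the own-variance terms attenuate.
True-score variance = [0.68 + 0.75] + 0.3 = 1.43 + 0.3 = 1.73.
Reliability = 1.73 / 2.3 = 0.752.

0.752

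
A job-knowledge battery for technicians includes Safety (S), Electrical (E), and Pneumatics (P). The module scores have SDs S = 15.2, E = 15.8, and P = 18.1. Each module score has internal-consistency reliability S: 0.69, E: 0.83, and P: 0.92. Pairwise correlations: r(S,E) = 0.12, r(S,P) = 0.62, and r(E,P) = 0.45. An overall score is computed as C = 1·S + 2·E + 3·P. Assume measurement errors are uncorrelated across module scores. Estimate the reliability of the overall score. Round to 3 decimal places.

0.930

Var(C) = 15.2² + 2²·15.8² + 3²·18.1² + 2·[2·15.2·15.8·0.12 + 3·15.2·18.1·0.62 + 6·15.8·18.1·0.45] = 4178.09 + 2683.02 = 6861.11.
With uncorrelated errors the cross-covariances are all true-score covariance, so they carry over unchanged; only the diagonal terms shrink to ρᵢσᵢ².
True-score variance = [15.2²·0.69 + 2²·15.8²·0.83 + 3²·18.1²·0.92] + 2683.02 = 3700.83 + 2683.02 = 6383.85.
Reliability = 6383.85 / 6861.11 = 0.930.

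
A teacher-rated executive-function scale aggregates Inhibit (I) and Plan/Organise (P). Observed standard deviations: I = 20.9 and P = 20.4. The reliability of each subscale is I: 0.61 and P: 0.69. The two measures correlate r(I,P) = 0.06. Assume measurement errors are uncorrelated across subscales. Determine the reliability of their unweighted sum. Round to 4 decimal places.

0.6689

Var(I+P) = 20.9² + 20.4² + 2·[20.9·20.4·0.06] = 852.97 + 51.1632 = 904.133.
Under uncorrelated errors the observed covariances equal the true-score covariances, so only the own-variance terms attenuate.
True-score variance = [20.9²·0.61 + 20.4²·0.69] + 51.1632 = 553.604 + 51.1632 = 604.768.
Reliability = 604.768 / 904.133 = 0.6689.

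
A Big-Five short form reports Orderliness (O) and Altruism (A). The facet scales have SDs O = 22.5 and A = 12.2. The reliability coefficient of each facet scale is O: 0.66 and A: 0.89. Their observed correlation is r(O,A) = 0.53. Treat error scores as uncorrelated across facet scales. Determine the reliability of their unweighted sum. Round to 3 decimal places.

0.801

Var(O+A) = 22.5² + 12.2² + 2·[22.5·12.2·0.53] = 655.09 + 290.97 = 946.06.
Because errors are independent across components, Cov(Tᵢ,Tⱼ) = Cov(Xᵢ,Xⱼ); the off-diagonal part of the true-score variance is the same as above.
True-score variance = [22.5²·0.66 + 12.2²·0.89] + 290.97 = 466.593 + 290.97 = 757.563.
Reliability = 757.563 / 946.06 = 0.801.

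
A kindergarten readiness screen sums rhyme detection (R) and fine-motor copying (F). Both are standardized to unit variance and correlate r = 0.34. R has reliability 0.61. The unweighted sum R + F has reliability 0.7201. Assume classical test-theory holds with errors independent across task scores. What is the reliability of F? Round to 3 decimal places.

0.640

Var(R+F) = 2 + 2·0.34 = 2.680.
True-score variance = ρ_R + ρ_F + 2·0.34, so 0.7201 = (0.61 + ρ_F + 0.68) / 2.680.
ρ_F = 0.7201·2.680 − 0.61 − 0.68 = 0.640.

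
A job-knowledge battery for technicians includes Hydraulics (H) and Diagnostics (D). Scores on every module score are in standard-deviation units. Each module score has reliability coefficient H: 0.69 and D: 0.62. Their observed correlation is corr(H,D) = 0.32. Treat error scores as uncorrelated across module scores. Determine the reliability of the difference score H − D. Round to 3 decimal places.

Var(H−D) = 1 + 1 − 2·0.32 = 2 − 0.64 = 1.36.
With uncorrelated errors the cross-covariances are all true-score covariance, so they carry over unchanged; only the diagonal terms shrink to ρᵢσᵢ².
True-score variance = [0.69 + 0.62] − 0.64 = 1.31 − 0.64 = 0.67.
Reliability = 0.67 / 1.36 = 0.493.

0.493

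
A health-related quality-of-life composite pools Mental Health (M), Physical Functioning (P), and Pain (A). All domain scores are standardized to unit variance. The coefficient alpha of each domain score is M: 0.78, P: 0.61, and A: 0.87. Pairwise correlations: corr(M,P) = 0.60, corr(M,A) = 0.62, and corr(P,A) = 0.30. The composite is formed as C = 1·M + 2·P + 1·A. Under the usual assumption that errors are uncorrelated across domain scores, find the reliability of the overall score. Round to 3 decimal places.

0.824

Var(C) = 1 + 2² + 1 + 2·[2·0.60 + 0.62 + 2·0.30] = 6 + 4.84 = 10.84.
Under uncorrelated errors the observed covariances equal the true-score covariances, so only the own-variance terms attenuate.
True-score variance = [0.78 + 2²·0.61 + 0.87] + 4.84 = 4.09 + 4.84 = 8.93.
Reliability = 8.93 / 10.84 = 0.824.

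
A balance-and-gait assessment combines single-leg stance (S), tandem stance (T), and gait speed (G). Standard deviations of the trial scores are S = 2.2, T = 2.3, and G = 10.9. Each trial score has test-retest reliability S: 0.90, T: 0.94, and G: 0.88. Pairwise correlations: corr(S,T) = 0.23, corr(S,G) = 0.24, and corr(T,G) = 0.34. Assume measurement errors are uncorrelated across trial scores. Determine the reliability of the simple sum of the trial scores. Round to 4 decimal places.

0.9058

Var(S+T+G) = 2.2² + 2.3² + 10.9² + 2·[2.2·2.3·0.23 + 2.2·10.9·0.24 + 2.3·10.9·0.34] = 128.94 + 30.8856 = 159.826.
With uncorrelated errors the cross-covariances are all true-score covariance, so they carry over unchanged; only the diagonal terms shrink to ρᵢσᵢ².
True-score variance = [2.2²·0.90 + 2.3²·0.94 + 10.9²·0.88] + 30.8856 = 113.881 + 30.8856 = 144.767.
Reliability = 144.767 / 159.826 = 0.9058.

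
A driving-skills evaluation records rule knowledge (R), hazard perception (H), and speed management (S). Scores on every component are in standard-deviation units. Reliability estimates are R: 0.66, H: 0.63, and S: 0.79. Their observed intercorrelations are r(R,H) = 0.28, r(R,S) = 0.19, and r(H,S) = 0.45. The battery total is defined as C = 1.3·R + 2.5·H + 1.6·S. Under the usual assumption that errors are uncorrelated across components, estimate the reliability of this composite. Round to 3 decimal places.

0.795

Var(C) = 1.3² + 2.5² + 1.6² + 2·[3.25·0.28 + 2.08·0.19 + 4·0.45] = 10.5 + 6.2104 = 16.7104.
Under uncorrelated errors the observed covariances equal the true-score covariances, so only the own-variance terms attenuate.
True-score variance = [1.3²·0.66 + 2.5²·0.63 + 1.6²·0.79] + 6.2104 = 7.0753 + 6.2104 = 13.2857.
Reliability = 13.2857 / 16.7104 = 0.795.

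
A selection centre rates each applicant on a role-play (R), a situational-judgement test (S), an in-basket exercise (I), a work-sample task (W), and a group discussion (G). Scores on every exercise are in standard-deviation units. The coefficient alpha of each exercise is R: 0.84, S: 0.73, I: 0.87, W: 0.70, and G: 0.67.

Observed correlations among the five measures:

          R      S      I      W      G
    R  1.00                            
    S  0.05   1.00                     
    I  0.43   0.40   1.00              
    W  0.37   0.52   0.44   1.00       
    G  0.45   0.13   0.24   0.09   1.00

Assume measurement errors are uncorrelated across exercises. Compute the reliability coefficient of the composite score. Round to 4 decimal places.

0.8941

Var(R+S+I+W+G) = 5 + 2·[0.05 + 0.43 + 0.37 + 0.45 + 0.40 + 0.52 + 0.13 + 0.44 + 0.24 + 0.09] = 5 + 6.24 = 11.24.
With uncorrelated errors the cross-covariances are all true-score covariance, so they carry over unchanged; only the diagonal terms shrink to ρᵢσᵢ².
True-score variance = [0.84 + 0.73 + 0.87 + 0.70 + 0.67] + 6.24 = 3.81 + 6.24 = 10.05.
Reliability = 10.05 / 11.24 = 0.8941.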